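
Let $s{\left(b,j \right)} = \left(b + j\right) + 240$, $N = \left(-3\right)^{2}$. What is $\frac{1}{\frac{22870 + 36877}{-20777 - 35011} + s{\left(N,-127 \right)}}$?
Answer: $\frac{55788}{6746389} \approx 0.0082693$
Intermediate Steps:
$N = 9$
$s{\left(b,j \right)} = 240 + b + j$
$\frac{1}{\frac{22870 + 36877}{-20777 - 35011} + s{\left(N,-127 \right)}} = \frac{1}{\frac{22870 + 36877}{-20777 - 35011} + \left(240 + 9 - 127\right)} = \frac{1}{\frac{59747}{-55788} + 122} = \frac{1}{59747 \left(- \frac{1}{55788}\right) + 122} = \frac{1}{- \frac{59747}{55788} + 122} = \frac{1}{\frac{6746389}{55788}} = \frac{55788}{6746389}$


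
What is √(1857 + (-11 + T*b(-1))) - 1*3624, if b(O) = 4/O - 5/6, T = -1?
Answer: -3624 + √66630/6 ≈ -3581.0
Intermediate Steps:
b(O) = -⅚ + 4/O (b(O) = 4/O - 5*⅙ = 4/O - ⅚ = -⅚ + 4/O)
√(1857 + (-11 + T*b(-1))) - 1*3624 = √(1857 + (-11 - (-⅚ + 4/(-1)))) - 1*3624 = √(1857 + (-11 - (-⅚ + 4*(-1)))) - 3624 = √(1857 + (-11 - (-⅚ - 4))) - 3624 = √(1857 + (-11 - 1*(-29/6))) - 3624 = √(1857 + (-11 + 29/6)) - 3624 = √(1857 - 37/6) - 3624 = √(11105/6) - 3624 = √66630/6 - 3624 = -3624 + √66630/6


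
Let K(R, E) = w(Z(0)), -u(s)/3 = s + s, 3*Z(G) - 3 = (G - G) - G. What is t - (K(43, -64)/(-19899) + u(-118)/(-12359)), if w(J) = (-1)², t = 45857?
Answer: 11277705947888/245931741 ≈ 45857.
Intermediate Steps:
Z(G) = 1 - G/3 (Z(G) = 1 + ((G - G) - G)/3 = 1 + (0 - G)/3 = 1 + (-G)/3 = 1 - G/3)
w(J) = 1
u(s) = -6*s (u(s) = -3*(s + s) = -6*s)
K(R, E) = 1
t - (K(43, -64)/(-19899) + u(-118)/(-12359)) = 45857 - (1/(-19899) - 6*(-118)/(-12359)) = 45857 - (1*(-1/19899) + 708*(-1/12359)) = 45857 - (-1/19899 - 708/12359) = 45857 - 1*(-14100851/245931741) = 45857 + 14100851/245931741 = 11277705947888/245931741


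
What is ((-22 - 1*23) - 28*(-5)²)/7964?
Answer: -745/7964 ≈ -0.093546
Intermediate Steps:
((-22 - 1*23) - 28*(-5)²)/7964 = ((-22 - 23) - 28*25)*(1/7964) = (-45 - 700)*(1/7964) = -745*1/7964 = -745/7964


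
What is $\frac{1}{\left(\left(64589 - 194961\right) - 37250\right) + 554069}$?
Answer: $\frac{1}{386447} \approx 2.5877 \cdot 10^{-6}$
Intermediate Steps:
$\frac{1}{\left(\left(64589 - 194961\right) - 37250\right) + 554069} = \frac{1}{\left(-130372 - 37250\right) + 554069} = \frac{1}{-167622 + 554069} = \frac{1}{386447}$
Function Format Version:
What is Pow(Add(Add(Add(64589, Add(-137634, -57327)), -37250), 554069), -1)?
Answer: Rational(1, 386447) ≈ 2.5877e-6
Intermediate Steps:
Pow(Add(Add(Add(64589, Add(-137634, -57327)), -37250), 554069), -1) = Pow(Add(Add(Add(64589, -194961), -37250), 554069), -1) = Pow(Add(Add(-130372, -37250), 554069), -1) = Pow(Add(-167622, 554069), -1) = Pow(386447, -1) = Rational(1, 386447)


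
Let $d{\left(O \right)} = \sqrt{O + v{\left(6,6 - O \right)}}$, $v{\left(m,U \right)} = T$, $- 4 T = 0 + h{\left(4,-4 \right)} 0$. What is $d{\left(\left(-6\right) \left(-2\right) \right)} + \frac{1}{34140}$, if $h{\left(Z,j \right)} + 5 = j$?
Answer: $\frac{1}{34140} + 2 \sqrt{3} \approx 3.4641$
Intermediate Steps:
$h{\left(Z,j \right)} = -5 + j$
$T = 0$ ($T = - \frac{0 + \left(-5 - 4\right) 0}{4} = - \frac{0 - 0}{4} = - \frac{0 + 0}{4} = \left(- \frac{1}{4}\right) 0 = 0$)
$v{\left(m,U \right)} = 0$
$d{\left(O \right)} = \sqrt{O}$ ($d{\left(O \right)} = \sqrt{O + 0} = \sqrt{O}$)
$d{\left(\left(-6\right) \left(-2\right) \right)} + \frac{1}{34140} = \sqrt{\left(-6\right) \left(-2\right)} + \frac{1}{34140} = \sqrt{12} + \frac{1}{34140} = 2 \sqrt{3} + \frac{1}{34140} = \frac{1}{34140} + 2 \sqrt{3}$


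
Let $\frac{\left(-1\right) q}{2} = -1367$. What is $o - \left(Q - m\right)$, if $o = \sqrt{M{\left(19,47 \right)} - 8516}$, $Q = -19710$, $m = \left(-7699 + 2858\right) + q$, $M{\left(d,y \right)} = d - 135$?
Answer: $17603 + 2 i \sqrt{2158} \approx 17603.0 + 92.909 i$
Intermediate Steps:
$q = 2734$ ($q = \left(-2\right) \left(-1367\right) = 2734$)
$M{\left(d,y \right)} = -135 + d$
$m = -2107$ ($m = \left(-7699 + 2858\right) + 2734 = -4841 + 2734 = -2107$)
$o = 2 i \sqrt{2158}$ ($o = \sqrt{\left(-135 + 19\right) - 8516} = \sqrt{-116 - 8516} = \sqrt{-8632} = 2 i \sqrt{2158} \approx 92.909 i$)
$o - \left(Q - m\right) = 2 i \sqrt{2158} - \left(-19710 - -2107\right) = 2 i \sqrt{2158} - \left(-19710 + 2107\right) = 2 i \sqrt{2158} - -17603 = 2 i \sqrt{2158} + 17603 = 17603 + 2 i \sqrt{2158}$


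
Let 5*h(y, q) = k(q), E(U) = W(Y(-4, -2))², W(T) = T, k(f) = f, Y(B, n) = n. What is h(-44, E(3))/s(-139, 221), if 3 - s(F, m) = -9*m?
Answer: 1/2490 ≈ 0.00040161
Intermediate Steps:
s(F, m) = 3 + 9*m (s(F, m) = 3 - (-9)*m = 3 + 9*m)
E(U) = 4 (E(U) = (-2)² = 4)
h(y, q) = q/5
h(-44, E(3))/s(-139, 221) = ((⅕)*4)/(3 + 9*221) = 4/(5*(3 + 1989)) = (⅘)/1992 = (⅘)*(1/1992) = 1/2490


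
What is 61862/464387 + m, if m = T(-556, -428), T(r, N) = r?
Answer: -258137310/464387 ≈ -555.87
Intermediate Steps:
m = -556
61862/464387 + m = 61862/464387 - 556 = -258137310/464387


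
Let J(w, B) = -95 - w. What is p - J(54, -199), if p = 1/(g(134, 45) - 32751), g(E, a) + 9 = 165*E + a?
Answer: 1580144/10605 ≈ 149.00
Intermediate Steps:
g(E, a) = -9 + a + 165*E (g(E, a) = -9 + (165*E + a) = -9 + (a + 165*E) = -9 + a + 165*E)
p = -1/10605 (p = 1/((-9 + 45 + 165*134) - 32751) = 1/((-9 + 45 + 22110) - 32751) = 1/(22146 - 32751) = 1/(-10605) = -1/10605 ≈ -9.4295e-5)
p - J(54, -199) = -1/10605 - (-95 - 1*54) = -1/10605 - (-95 - 54) = -1/10605 - 1*(-149) = -1/10605 + 149 = 1580144/10605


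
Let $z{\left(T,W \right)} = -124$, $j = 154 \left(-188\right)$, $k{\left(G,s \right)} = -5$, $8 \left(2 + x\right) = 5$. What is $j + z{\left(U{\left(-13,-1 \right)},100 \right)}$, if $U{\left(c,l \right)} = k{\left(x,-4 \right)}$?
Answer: $-29076$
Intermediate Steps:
$x = - \frac{11}{8}$ ($x = -2 + \frac{1}{8} \cdot 5 = -2 + \frac{5}{8} = - \frac{11}{8} \approx -1.375$)
$U{\left(c,l \right)} = -5$
$j = -28952$
$j + z{\left(U{\left(-13,-1 \right)},100 \right)} = -28952 - 124 = -29076$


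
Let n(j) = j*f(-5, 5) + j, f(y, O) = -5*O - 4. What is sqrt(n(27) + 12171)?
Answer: sqrt(11415) ≈ 106.84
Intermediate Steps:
f(y, O) = -4 - 5*O
n(j) = -28*j (n(j) = j*(-4 - 5*5) + j = j*(-4 - 25) + j = j*(-29) + j = -29*j + j = -28*j)
sqrt(n(27) + 12171) = sqrt(-28*27 + 12171) = sqrt(-756 + 12171) = sqrt(11415)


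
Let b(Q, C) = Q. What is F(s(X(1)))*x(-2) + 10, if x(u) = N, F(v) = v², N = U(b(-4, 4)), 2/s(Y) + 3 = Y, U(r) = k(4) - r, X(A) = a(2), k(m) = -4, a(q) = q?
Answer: 10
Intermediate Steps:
X(A) = 2
U(r) = -4 - r
s(Y) = 2/(-3 + Y)
N = 0 (N = -4 - 1*(-4) = -4 + 4 = 0)
x(u) = 0
F(s(X(1)))*x(-2) + 10 = (2/(-3 + 2))²*0 + 10 = (2/(-1))²*0 + 10 = (2*(-1))²*0 + 10 = (-2)²*0 + 10 = 4*0 + 10 = 0 + 10 = 10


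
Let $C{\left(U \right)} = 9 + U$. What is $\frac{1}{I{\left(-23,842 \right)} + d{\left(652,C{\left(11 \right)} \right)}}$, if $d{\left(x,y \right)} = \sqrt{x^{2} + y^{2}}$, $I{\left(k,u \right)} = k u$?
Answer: $- \frac{9683}{187308226} - \frac{\sqrt{26594}}{93654113} \approx -5.3437 \cdot 10^{-5}$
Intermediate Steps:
$\frac{1}{I{\left(-23,842 \right)} + d{\left(652,C{\left(11 \right)} \right)}} = \frac{1}{\left(-23\right) 842 + \sqrt{652^{2} + \left(9 + 11\right)^{2}}} = \frac{1}{-19366 + \sqrt{425104 + 20^{2}}} = \frac{1}{-19366 + \sqrt{425104 + 400}} = \frac{1}{-19366 + \sqrt{425504}} = \frac{1}{-19366 + 4 \sqrt{26594}}$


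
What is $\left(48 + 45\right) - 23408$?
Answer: $-23315$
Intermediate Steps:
$\left(48 + 45\right) - 23408 = 93 - 23408 = -23315$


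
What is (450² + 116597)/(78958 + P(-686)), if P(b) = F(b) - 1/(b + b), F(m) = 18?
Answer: 437801084/108355073 ≈ 4.0404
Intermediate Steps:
P(b) = 18 - 1/(2*b) (P(b) = 18 - 1/(b + b) = 18 - 1/(2*b))
(450² + 116597)/(78958 + P(-686)) = (450² + 116597)/(78958 + (18 - ½/(-686))) = (202500 + 116597)/(78958 + (18 - ½*(-1/686))) = 319097/(78958 + (18 + 1/1372)) = 319097/(78958 + 24697/1372) = 319097/(108355073/1372) = 319097*(1372/108355073) = 437801084/108355073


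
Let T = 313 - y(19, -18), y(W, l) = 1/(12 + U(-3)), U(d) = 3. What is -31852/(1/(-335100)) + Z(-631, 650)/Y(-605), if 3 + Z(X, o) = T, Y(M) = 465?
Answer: 74448396274649/6975 ≈ 1.0674e+10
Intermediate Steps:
y(W, l) = 1/15 (y(W, l) = 1/(12 + 3) = 1/15)
T = 4694/15 (T = 313 - 1*1/15 = 313 - 1/15 = 4694/15 ≈ 312.93)
Z(X, o) = 4649/15 (Z(X, o) = -3 + 4694/15 = 4649/15)
-31852/(1/(-335100)) + Z(-631, 650)/Y(-605) = -31852/(1/(-335100)) + (4649/15)/465 = -31852/(-1/335100) + (4649/15)*(1/465) = -31852*(-335100) + 4649/6975 = 10673605200 + 4649/6975 = 74448396274649/6975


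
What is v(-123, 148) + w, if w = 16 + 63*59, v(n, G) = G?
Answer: 3881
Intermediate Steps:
w = 3733 (w = 16 + 3717 = 3733)
v(-123, 148) + w = 148 + 3733 = 3881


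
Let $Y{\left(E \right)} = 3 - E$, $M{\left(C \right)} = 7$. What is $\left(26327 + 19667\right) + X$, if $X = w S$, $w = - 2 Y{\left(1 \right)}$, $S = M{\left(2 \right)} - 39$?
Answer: $46122$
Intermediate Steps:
$S = -32$ ($S = 7 - 39 = -32$)
$w = -4$ ($w = - 2 \left(3 - 1\right) = \left(-2\right) 2 = -4$)
$X = 128$ ($X = \left(-4\right) \left(-32\right) = 128$)
$\left(26327 + 19667\right) + X = \left(26327 + 19667\right) + 128 = 45994 + 128 = 46122$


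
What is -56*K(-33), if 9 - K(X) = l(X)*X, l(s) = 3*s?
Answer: 182448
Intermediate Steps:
K(X) = 9 - 3*X² (K(X) = 9 - 3*X*X = 9 - 3*X²)
-56*K(-33) = -56*(9 - 3*(-33)²) = -56*(9 - 3*1089) = -56*(9 - 3267) = -56*(-3258) = 182448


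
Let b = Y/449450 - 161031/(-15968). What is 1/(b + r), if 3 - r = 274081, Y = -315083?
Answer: -3588408800/983470235017597 ≈ -3.6487e-6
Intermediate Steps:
r = -274078 (r = 3 - 1*274081 = 3 - 274081 = -274078)
b = 33672068803/3588408800 (b = -315083/449450 - 161031/(-15968) = -315083*1/449450 - 161031*(-1/15968) = -315083/449450 + 161031/15968 = 33672068803/3588408800 ≈ 9.3836)
1/(b + r) = 1/(33672068803/3588408800 - 274078) = 1/(-983470235017597/3588408800) = -3588408800/983470235017597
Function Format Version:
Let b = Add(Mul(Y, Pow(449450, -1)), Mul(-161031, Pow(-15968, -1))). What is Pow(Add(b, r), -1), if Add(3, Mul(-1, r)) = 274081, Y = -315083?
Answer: Rational(-3588408800, 983470235017597) ≈ -3.6487e-6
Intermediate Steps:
r = -274078 (r = Add(3, Mul(-1, 274081)) = Add(3, -274081) = -274078)
b = Rational(33672068803, 3588408800) (b = Add(Mul(-315083, Pow(449450, -1)), Mul(-161031, Pow(-15968, -1))) = Add(Mul(-315083, Rational(1, 449450)), Mul(-161031, Rational(-1, 15968))) = Add(Rational(-315083, 449450), Rational(161031, 15968)) = Rational(33672068803, 3588408800) ≈ 9.3836)
Pow(Add(b, r), -1) = Pow(Add(Rational(33672068803, 3588408800), -274078), -1) = Pow(Rational(-983470235017597, 3588408800), -1) = Rational(-3588408800, 983470235017597)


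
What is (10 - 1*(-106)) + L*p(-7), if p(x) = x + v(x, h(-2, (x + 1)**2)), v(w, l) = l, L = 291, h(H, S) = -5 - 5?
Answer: -4831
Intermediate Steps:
h(H, S) = -10
p(x) = -10 + x (p(x) = x - 10 = -10 + x)
(10 - 1*(-106)) + L*p(-7) = (10 - 1*(-106)) + 291*(-10 - 7) = (10 + 106) + 291*(-17) = 116 - 4947 = -4831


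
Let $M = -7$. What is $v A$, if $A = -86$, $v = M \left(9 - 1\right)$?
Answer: $4816$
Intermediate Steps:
$v = -56$ ($v = - 7 \left(9 - 1\right) = \left(-7\right) 8 = -56$)
$v A = \left(-56\right) \left(-86\right) = 4816$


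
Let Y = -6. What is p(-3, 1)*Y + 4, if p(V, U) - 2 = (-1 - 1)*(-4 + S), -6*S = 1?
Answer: -58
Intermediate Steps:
S = -1/6 (S = -1/6*1 = -1/6 ≈ -0.16667)
p(V, U) = 31/3 (p(V, U) = 2 + (-1 - 1)*(-4 - 1/6) = 2 - 2*(-25/6) = 2 + 25/3 = 31/3)
p(-3, 1)*Y + 4 = (31/3)*(-6) + 4 = -62 + 4 = -58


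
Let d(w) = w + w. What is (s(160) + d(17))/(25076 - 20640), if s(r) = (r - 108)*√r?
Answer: 17/2218 + 52*√10/1109 ≈ 0.15594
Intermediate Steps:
d(w) = 2*w
s(r) = √r*(-108 + r) (s(r) = (-108 + r)*√r = √r*(-108 + r))
(s(160) + d(17))/(25076 - 20640) = (√160*(-108 + 160) + 2*17)/(25076 - 20640) = ((4*√10)*52 + 34)/4436 = (208*√10 + 34)*(1/4436) = (34 + 208*√10)*(1/4436) = 17/2218 + 52*√10/1109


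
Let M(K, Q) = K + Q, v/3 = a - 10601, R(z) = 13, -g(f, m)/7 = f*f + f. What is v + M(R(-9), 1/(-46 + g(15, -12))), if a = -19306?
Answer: -154836009/1726 ≈ -89708.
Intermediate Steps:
g(f, m) = -7*f - 7*f² (g(f, m) = -7*(f*f + f) = -7*(f² + f) = -7*(f + f²) = -7*f - 7*f²)
v = -89721 (v = 3*(-19306 - 10601) = 3*(-29907) = -89721)
v + M(R(-9), 1/(-46 + g(15, -12))) = -89721 + (13 + 1/(-46 - 7*15*(1 + 15))) = -89721 + (13 + 1/(-46 - 7*15*16)) = -89721 + (13 + 1/(-46 - 1680)) = -89721 + (13 + 1/(-1726)) = -89721 + (13 - 1/1726) = -89721 + 22437/1726 = -154836009/1726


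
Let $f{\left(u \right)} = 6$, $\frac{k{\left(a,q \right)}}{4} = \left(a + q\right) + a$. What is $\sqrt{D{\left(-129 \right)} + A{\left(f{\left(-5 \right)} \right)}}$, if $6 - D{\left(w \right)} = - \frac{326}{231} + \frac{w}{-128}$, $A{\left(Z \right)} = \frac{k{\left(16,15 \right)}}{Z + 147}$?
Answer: $\frac{\sqrt{30130863070}}{62832} \approx 2.7626$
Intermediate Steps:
$k{\left(a,q \right)} = 4 q + 8 a$ ($k{\left(a,q \right)} = 4 \left(\left(a + q\right) + a\right) = 4 \left(q + 2 a\right) = 4 q + 8 a$)
$A{\left(Z \right)} = \frac{188}{147 + Z}$ ($A{\left(Z \right)} = \frac{4 \cdot 15 + 8 \cdot 16}{Z + 147} = \frac{60 + 128}{147 + Z} = \frac{188}{147 + Z}$)
$D{\left(w \right)} = \frac{1712}{231} + \frac{w}{128}$ ($D{\left(w \right)} = 6 - \left(- \frac{326}{231} + \frac{w}{-128}\right) = 6 - \left(\left(-326\right) \frac{1}{231} + w \left(- \frac{1}{128}\right)\right) = 6 - \left(- \frac{326}{231} - \frac{w}{128}\right) = 6 + \left(\frac{326}{231} + \frac{w}{128}\right) = \frac{1712}{231} + \frac{w}{128}$)
$\sqrt{D{\left(-129 \right)} + A{\left(f{\left(-5 \right)} \right)}} = \sqrt{\left(\frac{1712}{231} + \frac{1}{128} \left(-129\right)\right) + \frac{188}{147 + 6}} = \sqrt{\left(\frac{1712}{231} - \frac{129}{128}\right) + \frac{188}{153}} = \sqrt{\frac{189337}{29568} + 188 \cdot \frac{1}{153}} = \sqrt{\frac{189337}{29568} + \frac{188}{153}} = \sqrt{\frac{11509115}{1507968}} = \frac{\sqrt{30130863070}}{62832}$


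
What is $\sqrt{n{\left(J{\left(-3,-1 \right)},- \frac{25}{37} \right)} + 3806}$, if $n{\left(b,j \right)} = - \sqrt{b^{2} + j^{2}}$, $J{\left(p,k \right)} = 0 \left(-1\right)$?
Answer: $\frac{\sqrt{5209489}}{37} \approx 61.687$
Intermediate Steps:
$J{\left(p,k \right)} = 0$
$\sqrt{n{\left(J{\left(-3,-1 \right)},- \frac{25}{37} \right)} + 3806} = \sqrt{- \sqrt{0^{2} + \left(- \frac{25}{37}\right)^{2}} + 3806} = \sqrt{- \sqrt{0 + \left(- \frac{25}{37}\right)^{2}} + 3806} = \sqrt{- \sqrt{0 + \frac{625}{1369}} + 3806} = \sqrt{- \sqrt{\frac{625}{1369}} + 3806} = \sqrt{\left(-1\right) \frac{25}{37} + 3806} = \sqrt{- \frac{25}{37} + 3806} = \sqrt{\frac{140797}{37}} = \frac{\sqrt{5209489}}{37}$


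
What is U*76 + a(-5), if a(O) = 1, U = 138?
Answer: 10489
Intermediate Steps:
U*76 + a(-5) = 138*76 + 1 = 10488 + 1 = 10489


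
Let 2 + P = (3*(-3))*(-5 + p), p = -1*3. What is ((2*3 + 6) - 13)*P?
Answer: -70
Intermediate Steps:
p = -3
P = 70 (P = -2 + (3*(-3))*(-5 - 3) = -2 - 9*(-8) = -2 + 72 = 70)
((2*3 + 6) - 13)*P = ((2*3 + 6) - 13)*70 = ((6 + 6) - 13)*70 = (12 - 13)*70 = -1*70 = -70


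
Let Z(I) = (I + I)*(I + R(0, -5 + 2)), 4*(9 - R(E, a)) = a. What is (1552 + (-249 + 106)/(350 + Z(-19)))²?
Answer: 4740069208900/1968409 ≈ 2.4081e+6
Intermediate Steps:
R(E, a) = 9 - a/4
Z(I) = 2*I*(39/4 + I) (Z(I) = (I + I)*(I + (9 - (-5 + 2)/4)) = (2*I)*(I + (9 - ¼*(-3))) = (2*I)*(I + (9 + ¾)) = (2*I)*(I + 39/4) = (2*I)*(39/4 + I) = 2*I*(39/4 + I))
(1552 + (-249 + 106)/(350 + Z(-19)))² = (1552 + (-249 + 106)/(350 + (½)*(-19)*(39 + 4*(-19))))² = (1552 - 143/(350 + (½)*(-19)*(39 - 76)))² = (1552 - 143/(350 + (½)*(-19)*(-37)))² = (1552 - 143/(350 + 703/2))² = (1552 - 143/1403/2)² = (1552 - 143*2/1403)² = (1552 - 286/1403)² = (2177170/1403)² = 4740069208900/1968409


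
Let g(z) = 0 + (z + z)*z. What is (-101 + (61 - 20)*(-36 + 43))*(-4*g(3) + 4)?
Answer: -12648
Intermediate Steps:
g(z) = 2*z² (g(z) = 0 + (2*z)*z = 0 + 2*z² = 2*z²)
(-101 + (61 - 20)*(-36 + 43))*(-4*g(3) + 4) = (-101 + (61 - 20)*(-36 + 43))*(-8*3² + 4) = (-101 + 41*7)*(-8*9 + 4) = (-101 + 287)*(-4*18 + 4) = 186*(-72 + 4) = 186*(-68) = -12648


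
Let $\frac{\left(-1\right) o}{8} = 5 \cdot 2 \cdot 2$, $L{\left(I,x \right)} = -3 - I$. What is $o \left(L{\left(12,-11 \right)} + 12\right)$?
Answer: $480$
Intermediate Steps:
$o = -160$ ($o = - 8 \cdot 5 \cdot 2 \cdot 2 = - 8 \cdot 10 \cdot 2 = \left(-8\right) 20 = -160$)
$o \left(L{\left(12,-11 \right)} + 12\right) = - 160 \left(\left(-3 - 12\right) + 12\right) = - 160 \left(-15 + 12\right) = \left(-160\right) \left(-3\right) = 480$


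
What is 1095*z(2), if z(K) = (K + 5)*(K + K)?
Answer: 30660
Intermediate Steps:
z(K) = 2*K*(5 + K) (z(K) = (5 + K)*(2*K) = 2*K*(5 + K))
1095*z(2) = 1095*(2*2*(5 + 2)) = 1095*(2*2*7) = 1095*28 = 30660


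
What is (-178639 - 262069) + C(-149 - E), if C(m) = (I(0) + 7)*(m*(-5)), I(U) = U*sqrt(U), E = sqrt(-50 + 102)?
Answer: -435493 + 70*sqrt(13) ≈ -4.3524e+5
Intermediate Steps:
E = 2*sqrt(13) (E = sqrt(52) = 2*sqrt(13) ≈ 7.2111)
I(U) = U**(3/2)
C(m) = -35*m (C(m) = (0**(3/2) + 7)*(m*(-5)) = (0 + 7)*(-5*m) = 7*(-5*m) = -35*m)
(-178639 - 262069) + C(-149 - E) = (-178639 - 262069) - 35*(-149 - 2*sqrt(13)) = -440708 - 35*(-149 - 2*sqrt(13)) = -440708 + (5215 + 70*sqrt(13)) = -435493 + 70*sqrt(13)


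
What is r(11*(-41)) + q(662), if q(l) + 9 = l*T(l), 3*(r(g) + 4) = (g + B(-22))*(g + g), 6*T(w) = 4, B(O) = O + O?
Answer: 447775/3 ≈ 1.4926e+5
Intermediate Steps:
B(O) = 2*O
T(w) = ⅔ (T(w) = (⅙)*4 = ⅔)
r(g) = -4 + 2*g*(-44 + g)/3 (r(g) = -4 + ((g + 2*(-22))*(g + g))/3 = -4 + ((g - 44)*(2*g))/3 = -4 + ((-44 + g)*(2*g))/3 = -4 + (2*g*(-44 + g))/3 = -4 + 2*g*(-44 + g)/3)
q(l) = -9 + 2*l/3 (q(l) = -9 + l*(⅔) = -9 + 2*l/3)
r(11*(-41)) + q(662) = (-4 - 968*(-41)/3 + 2*(11*(-41))²/3) + (-9 + (⅔)*662) = (-4 - 88/3*(-451) + (⅔)*(-451)²) + (-9 + 1324/3) = (-4 + 39688/3 + (⅔)*203401) + 1297/3 = (-4 + 39688/3 + 406802/3) + 1297/3 = 148826 + 1297/3 = 447775/3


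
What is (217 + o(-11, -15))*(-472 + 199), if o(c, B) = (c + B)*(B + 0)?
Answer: -165711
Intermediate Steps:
o(c, B) = B*(B + c) (o(c, B) = (B + c)*B = B*(B + c))
(217 + o(-11, -15))*(-472 + 199) = (217 - 15*(-15 - 11))*(-472 + 199) = (217 - 15*(-26))*(-273) = (217 + 390)*(-273) = 607*(-273) = -165711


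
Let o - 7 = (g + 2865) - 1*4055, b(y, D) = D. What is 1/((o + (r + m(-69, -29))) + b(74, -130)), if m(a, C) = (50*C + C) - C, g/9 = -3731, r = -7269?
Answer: -1/43611 ≈ -2.2930e-5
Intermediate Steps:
g = -33579 (g = 9*(-3731) = -33579)
m(a, C) = 50*C (m(a, C) = 51*C - C = 50*C)
o = -34762 (o = 7 + ((-33579 + 2865) - 1*4055) = 7 + (-30714 - 4055) = 7 - 34769 = -34762)
1/((o + (r + m(-69, -29))) + b(74, -130)) = 1/((-34762 + (-7269 + 50*(-29))) - 130) = 1/((-34762 + (-7269 - 1450)) - 130) = 1/((-34762 - 8719) - 130) = 1/(-43481 - 130) = 1/(-43611) = -1/43611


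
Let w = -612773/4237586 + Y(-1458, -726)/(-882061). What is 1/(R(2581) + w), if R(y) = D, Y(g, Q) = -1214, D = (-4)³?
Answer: -3737809344746/239755156799493 ≈ -0.015590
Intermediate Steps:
D = -64
R(y) = -64
w = -535358735749/3737809344746 (w = -612773/4237586 - 1214/(-882061) = -612773*1/4237586 - 1214*(-1/882061) = -612773/4237586 + 1214/882061 = -535358735749/3737809344746 ≈ -0.14323)
1/(R(2581) + w) = 1/(-64 - 535358735749/3737809344746) = 1/(-239755156799493/3737809344746) = -3737809344746/239755156799493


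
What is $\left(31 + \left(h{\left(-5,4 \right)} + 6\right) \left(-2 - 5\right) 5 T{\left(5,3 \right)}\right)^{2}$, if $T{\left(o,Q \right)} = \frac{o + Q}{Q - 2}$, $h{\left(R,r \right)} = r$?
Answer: $7667361$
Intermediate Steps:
$T{\left(o,Q \right)} = \frac{Q + o}{-2 + Q}$
$\left(31 + \left(h{\left(-5,4 \right)} + 6\right) \left(-2 - 5\right) 5 T{\left(5,3 \right)}\right)^{2} = \left(31 + \left(4 + 6\right) \left(-2 - 5\right) 5 \frac{3 + 5}{-2 + 3}\right)^{2} = \left(31 + 10 \left(-7\right) 5 \cdot 1^{-1} \cdot 8\right)^{2} = \left(31 + \left(-70\right) 5 \cdot 1 \cdot 8\right)^{2} = \left(31 - 2800\right)^{2} = \left(-2769\right)^{2} = 7667361$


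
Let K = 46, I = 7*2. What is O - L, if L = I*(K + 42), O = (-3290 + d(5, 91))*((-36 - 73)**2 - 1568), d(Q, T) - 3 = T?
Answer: -32961580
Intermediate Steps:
d(Q, T) = 3 + T
O = -32960348 (O = (-3290 + (3 + 91))*((-36 - 73)**2 - 1568) = (-3290 + 94)*((-109)**2 - 1568) = -3196*(11881 - 1568) = -3196*10313 = -32960348)
I = 14
L = 1232 (L = 14*(46 + 42) = 14*88 = 1232)
O - L = -32960348 - 1*1232 = -32960348 - 1232 = -32961580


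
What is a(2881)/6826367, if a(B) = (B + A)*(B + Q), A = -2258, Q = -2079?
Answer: 499646/6826367 ≈ 0.073194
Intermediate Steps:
a(B) = (-2258 + B)*(-2079 + B) (a(B) = (B - 2258)*(B - 2079) = (-2258 + B)*(-2079 + B))
a(2881)/6826367 = (4694382 + 2881² - 4337*2881)/6826367 = (4694382 + 8300161 - 12494897)*(1/6826367) = 499646*(1/6826367) = 499646/6826367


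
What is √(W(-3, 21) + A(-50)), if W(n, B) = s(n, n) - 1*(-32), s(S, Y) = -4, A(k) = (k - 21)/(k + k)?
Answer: 3*√319/10 ≈ 5.3582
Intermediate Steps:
A(k) = (-21 + k)/(2*k) (A(k) = (-21 + k)/((2*k)) = (-21 + k)*(1/(2*k)) = (-21 + k)/(2*k))
W(n, B) = 28 (W(n, B) = -4 - 1*(-32) = -4 + 32 = 28)
√(W(-3, 21) + A(-50)) = √(28 + (½)*(-21 - 50)/(-50)) = √(28 + (½)*(-1/50)*(-71)) = √(28 + 71/100) = √(2871/100) = 3*√319/10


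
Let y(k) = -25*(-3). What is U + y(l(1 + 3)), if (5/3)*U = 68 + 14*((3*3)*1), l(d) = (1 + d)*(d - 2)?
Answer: 957/5 ≈ 191.40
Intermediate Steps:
l(d) = (1 + d)*(-2 + d)
y(k) = 75
U = 582/5 (U = 3*(68 + 14*((3*3)*1))/5 = 3*(68 + 14*(9*1))/5 = 3*(68 + 14*9)/5 = 3*(68 + 126)/5 = (⅗)*194 = 582/5 ≈ 116.40)
U + y(l(1 + 3)) = 582/5 + 75 = 957/5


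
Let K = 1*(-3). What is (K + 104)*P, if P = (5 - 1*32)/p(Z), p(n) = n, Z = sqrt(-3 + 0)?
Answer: 909*I*sqrt(3) ≈ 1574.4*I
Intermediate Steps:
Z = I*sqrt(3) (Z = sqrt(-3) = I*sqrt(3) ≈ 1.732*I)
K = -3
P = 9*I*sqrt(3) (P = (5 - 1*32)/((I*sqrt(3))) = (5 - 32)*(-I*sqrt(3)/3) = -(-9)*I*sqrt(3) = 9*I*sqrt(3) ≈ 15.588*I)
(K + 104)*P = (-3 + 104)*(9*I*sqrt(3)) = 101*(9*I*sqrt(3)) = 909*I*sqrt(3)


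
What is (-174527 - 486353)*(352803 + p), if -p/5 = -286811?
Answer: -1180898715040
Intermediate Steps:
p = 1434055 (p = -5*(-286811) = 1434055)
(-174527 - 486353)*(352803 + p) = (-174527 - 486353)*(352803 + 1434055) = -660880*1786858 = -1180898715040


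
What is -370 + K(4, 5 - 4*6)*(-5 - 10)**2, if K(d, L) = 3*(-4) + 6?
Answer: -1720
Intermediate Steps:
K(d, L) = -6 (K(d, L) = -12 + 6 = -6)
-370 + K(4, 5 - 4*6)*(-5 - 10)**2 = -370 - 6*(-5 - 10)**2 = -370 - 6*(-15)**2 = -370 - 6*225 = -370 - 1350 = -1720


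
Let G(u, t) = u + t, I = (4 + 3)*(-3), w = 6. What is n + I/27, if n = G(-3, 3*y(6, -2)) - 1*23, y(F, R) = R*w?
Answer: -565/9 ≈ -62.778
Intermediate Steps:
y(F, R) = 6*R (y(F, R) = R*6 = 6*R)
I = -21 (I = 7*(-3) = -21)
G(u, t) = t + u
n = -62 (n = (3*(6*(-2)) - 3) - 1*23 = (3*(-12) - 3) - 23 = (-36 - 3) - 23 = -39 - 23 = -62)
n + I/27 = -62 - 21/27 = -62 - 21*1/27 = -62 - 7/9 = -565/9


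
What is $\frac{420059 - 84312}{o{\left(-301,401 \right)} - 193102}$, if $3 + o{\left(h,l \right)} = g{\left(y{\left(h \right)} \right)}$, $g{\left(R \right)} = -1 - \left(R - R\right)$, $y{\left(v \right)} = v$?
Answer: $- \frac{335747}{193106} \approx -1.7387$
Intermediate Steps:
$g{\left(R \right)} = -1$ ($g{\left(R \right)} = -1 - 0 = -1 + 0 = -1$)
$o{\left(h,l \right)} = -4$ ($o{\left(h,l \right)} = -3 - 1 = -4$)
$\frac{420059 - 84312}{o{\left(-301,401 \right)} - 193102} = \frac{420059 - 84312}{-4 - 193102} = \frac{335747}{-193106} = 335747 \left(- \frac{1}{193106}\right) = - \frac{335747}{193106}$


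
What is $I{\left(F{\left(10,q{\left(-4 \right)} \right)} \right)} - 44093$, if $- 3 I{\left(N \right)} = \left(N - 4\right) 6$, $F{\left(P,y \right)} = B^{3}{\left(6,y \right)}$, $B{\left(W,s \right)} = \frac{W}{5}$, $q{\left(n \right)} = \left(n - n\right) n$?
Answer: $- \frac{5511057}{125} \approx -44088.0$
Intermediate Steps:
$q{\left(n \right)} = 0$ ($q{\left(n \right)} = 0 n = 0$)
$B{\left(W,s \right)} = \frac{W}{5}$ ($B{\left(W,s \right)} = W \frac{1}{5} = \frac{W}{5}$)
$F{\left(P,y \right)} = \frac{216}{125}$ ($F{\left(P,y \right)} = \left(\frac{1}{5} \cdot 6\right)^{3} = \left(\frac{6}{5}\right)^{3} = \frac{216}{125}$)
$I{\left(N \right)} = 8 - 2 N$ ($I{\left(N \right)} = - \frac{\left(N - 4\right) 6}{3} = - \frac{\left(-4 + N\right) 6}{3} = - \frac{-24 + 6 N}{3} = 8 - 2 N$)
$I{\left(F{\left(10,q{\left(-4 \right)} \right)} \right)} - 44093 = \left(8 - \frac{432}{125}\right) - 44093 = \frac{568}{125} - 44093 = - \frac{5511057}{125}$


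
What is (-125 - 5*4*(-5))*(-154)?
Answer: 3850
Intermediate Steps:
(-125 - 5*4*(-5))*(-154) = (-125 - 20*(-5))*(-154) = (-125 + 100)*(-154) = -25*(-154) = 3850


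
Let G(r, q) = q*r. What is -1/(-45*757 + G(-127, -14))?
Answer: 1/32287 ≈ 3.0972e-5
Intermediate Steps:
-1/(-45*757 + G(-127, -14)) = -1/(-45*757 - 14*(-127)) = -1/(-34065 + 1778) = -1/(-32287) = -1*(-1/32287) = 1/32287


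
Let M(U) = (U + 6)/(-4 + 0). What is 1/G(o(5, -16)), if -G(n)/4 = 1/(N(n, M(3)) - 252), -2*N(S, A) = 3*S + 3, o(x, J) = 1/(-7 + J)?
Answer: 5829/92 ≈ 63.359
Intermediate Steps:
M(U) = -3/2 - U/4 (M(U) = (6 + U)/(-4) = (6 + U)*(-¼) = -3/2 - U/4)
N(S, A) = -3/2 - 3*S/2 (N(S, A) = -(3*S + 3)/2 = -(3 + 3*S)/2 = -3/2 - 3*S/2)
G(n) = -4/(-507/2 - 3*n/2) (G(n) = -4/((-3/2 - 3*n/2) - 252) = -4/(-507/2 - 3*n/2))
1/G(o(5, -16)) = 1/(8/(3*(169 + 1/(-7 - 16)))) = 1/(8/(3*(169 + 1/(-23)))) = 1/(8/(3*(169 - 1/23))) = 1/(8/(3*(3886/23))) = 1/((8/3)*(23/3886)) = 1/(92/5829) = 5829/92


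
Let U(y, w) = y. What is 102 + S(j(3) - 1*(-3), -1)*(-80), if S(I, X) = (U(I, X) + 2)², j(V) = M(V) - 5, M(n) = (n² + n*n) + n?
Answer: -35178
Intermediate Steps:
M(n) = n + 2*n² (M(n) = (n² + n²) + n = 2*n² + n = n + 2*n²)
j(V) = -5 + V*(1 + 2*V) (j(V) = V*(1 + 2*V) - 5 = -5 + V*(1 + 2*V))
S(I, X) = (2 + I)² (S(I, X) = (I + 2)² = (2 + I)²)
102 + S(j(3) - 1*(-3), -1)*(-80) = 102 + (2 + ((-5 + 3*(1 + 2*3)) - 1*(-3)))²*(-80) = 102 + (2 + ((-5 + 3*(1 + 6)) + 3))²*(-80) = 102 + (2 + ((-5 + 3*7) + 3))²*(-80) = 102 + (2 + ((-5 + 21) + 3))²*(-80) = 102 + (2 + (16 + 3))²*(-80) = 102 + (2 + 19)²*(-80) = 102 + 21²*(-80) = 102 + 441*(-80) = 102 - 35280 = -35178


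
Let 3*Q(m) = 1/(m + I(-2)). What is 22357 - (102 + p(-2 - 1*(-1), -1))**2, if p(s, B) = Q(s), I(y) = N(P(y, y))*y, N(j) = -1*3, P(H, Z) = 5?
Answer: 2686364/225 ≈ 11939.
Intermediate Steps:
N(j) = -3
I(y) = -3*y
Q(m) = 1/(3*(6 + m)) (Q(m) = 1/(3*(m - 3*(-2))) = 1/(3*(m + 6)) = 1/(3*(6 + m)))
p(s, B) = 1/(3*(6 + s))
22357 - (102 + p(-2 - 1*(-1), -1))**2 = 22357 - (102 + 1/(3*(6 + (-2 - 1*(-1)))))**2 = 22357 - (102 + 1/(3*(6 + (-2 + 1))))**2 = 22357 - (102 + 1/(3*(6 - 1)))**2 = 22357 - (102 + (1/3)/5)**2 = 22357 - (102 + (1/3)*(1/5))**2 = 22357 - (102 + 1/15)**2 = 22357 - (1531/15)**2 = 22357 - 1*2343961/225 = 22357 - 2343961/225 = 2686364/225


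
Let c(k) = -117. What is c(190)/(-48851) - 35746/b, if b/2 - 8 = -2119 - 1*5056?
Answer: 873952462/350115117 ≈ 2.4962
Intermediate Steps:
b = -14334 (b = 16 + 2*(-2119 - 1*5056) = 16 + 2*(-2119 - 5056) = 16 + 2*(-7175) = 16 - 14350 = -14334)
c(190)/(-48851) - 35746/b = -117/(-48851) - 35746/(-14334) = -117*(-1/48851) - 35746*(-1/14334) = 117/48851 + 17873/7167 = 873952462/350115117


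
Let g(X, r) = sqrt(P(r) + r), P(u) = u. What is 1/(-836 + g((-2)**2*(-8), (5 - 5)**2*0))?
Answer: -1/836 ≈ -0.0011962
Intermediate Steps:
g(X, r) = sqrt(2)*sqrt(r) (g(X, r) = sqrt(r + r) = sqrt(2*r) = sqrt(2)*sqrt(r))
1/(-836 + g((-2)**2*(-8), (5 - 5)**2*0)) = 1/(-836 + sqrt(2)*sqrt((5 - 5)**2*0)) = 1/(-836 + sqrt(2)*sqrt(0**2*0)) = 1/(-836 + sqrt(2)*sqrt(0*0)) = 1/(-836 + sqrt(2)*sqrt(0)) = 1/(-836 + sqrt(2)*0) = 1/(-836 + 0) = 1/(-836) = -1/836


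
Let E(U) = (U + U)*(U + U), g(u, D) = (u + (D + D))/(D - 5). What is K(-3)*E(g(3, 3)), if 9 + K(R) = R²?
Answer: 0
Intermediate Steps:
g(u, D) = (u + 2*D)/(-5 + D)
K(R) = -9 + R²
E(U) = 4*U² (E(U) = (2*U)*(2*U) = 4*U²)
K(-3)*E(g(3, 3)) = (-9 + (-3)²)*(4*((3 + 2*3)/(-5 + 3))²) = (-9 + 9)*(4*((3 + 6)/(-2))²) = 0*(4*(-½*9)²) = 0*(4*(-9/2)²) = 0*(4*(81/4)) = 0*81 = 0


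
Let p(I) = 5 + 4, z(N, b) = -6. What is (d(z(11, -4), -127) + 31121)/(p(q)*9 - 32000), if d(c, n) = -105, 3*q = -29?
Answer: -31016/31919 ≈ -0.97171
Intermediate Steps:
q = -29/3 (q = (⅓)*(-29) = -29/3 ≈ -9.6667)
p(I) = 9
(d(z(11, -4), -127) + 31121)/(p(q)*9 - 32000) = (-105 + 31121)/(9*9 - 32000) = 31016/(81 - 32000) = 31016/(-31919) = 31016*(-1/31919) = -31016/31919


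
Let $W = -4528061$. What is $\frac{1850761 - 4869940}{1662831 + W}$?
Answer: $\frac{3019179}{2865230} \approx 1.0537$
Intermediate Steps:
$\frac{1850761 - 4869940}{1662831 + W} = \frac{1850761 - 4869940}{1662831 - 4528061} = - \frac{3019179}{-2865230} = \left(-3019179\right) \left(- \frac{1}{2865230}\right) = \frac{3019179}{2865230}$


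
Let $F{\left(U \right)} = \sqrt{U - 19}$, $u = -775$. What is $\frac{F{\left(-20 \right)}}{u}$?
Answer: $- \frac{i \sqrt{39}}{775} \approx - 0.0080581 i$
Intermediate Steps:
$F{\left(U \right)} = \sqrt{-19 + U}$
$\frac{F{\left(-20 \right)}}{u} = \frac{\sqrt{-19 - 20}}{-775} = \sqrt{-39} \left(- \frac{1}{775}\right) = i \sqrt{39} \left(- \frac{1}{775}\right) = - \frac{i \sqrt{39}}{775}$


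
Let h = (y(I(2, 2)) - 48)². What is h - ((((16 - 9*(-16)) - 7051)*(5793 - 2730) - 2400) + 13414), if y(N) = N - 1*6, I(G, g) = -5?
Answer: 21099600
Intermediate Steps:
y(N) = -6 + N (y(N) = N - 6 = -6 + N)
h = 3481 (h = ((-6 - 5) - 48)² = (-11 - 48)² = (-59)² = 3481)
h - ((((16 - 9*(-16)) - 7051)*(5793 - 2730) - 2400) + 13414) = 3481 - ((((16 - 9*(-16)) - 7051)*(5793 - 2730) - 2400) + 13414) = 3481 - ((((16 + 144) - 7051)*3063 - 2400) + 13414) = 3481 - (((160 - 7051)*3063 - 2400) + 13414) = 3481 - ((-6891*3063 - 2400) + 13414) = 3481 - ((-21107133 - 2400) + 13414) = 3481 - (-21109533 + 13414) = 3481 - 1*(-21096119) = 3481 + 21096119 = 21099600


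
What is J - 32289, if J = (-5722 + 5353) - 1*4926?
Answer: -37584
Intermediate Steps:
J = -5295 (J = -369 - 4926 = -5295)
J - 32289 = -5295 - 32289 = -37584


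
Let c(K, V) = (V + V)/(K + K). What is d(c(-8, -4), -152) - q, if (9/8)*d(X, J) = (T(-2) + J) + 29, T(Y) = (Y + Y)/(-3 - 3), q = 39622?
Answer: -1072730/27 ≈ -39731.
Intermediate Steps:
T(Y) = -Y/3 (T(Y) = (2*Y)/(-6) = (2*Y)*(-⅙) = -Y/3)
c(K, V) = V/K (c(K, V) = (2*V)/((2*K)) = (2*V)*(1/(2*K)) = V/K)
d(X, J) = 712/27 + 8*J/9 (d(X, J) = 8*((-⅓*(-2) + J) + 29)/9 = 8*((⅔ + J) + 29)/9 = 8*(89/3 + J)/9 = 712/27 + 8*J/9)
d(c(-8, -4), -152) - q = (712/27 + (8/9)*(-152)) - 1*39622 = (712/27 - 1216/9) - 39622 = -2936/27 - 39622 = -1072730/27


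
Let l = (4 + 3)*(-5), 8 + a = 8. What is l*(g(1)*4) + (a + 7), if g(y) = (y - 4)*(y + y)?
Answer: 847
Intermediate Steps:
a = 0 (a = -8 + 8 = 0)
l = -35 (l = 7*(-5) = -35)
g(y) = 2*y*(-4 + y) (g(y) = (-4 + y)*(2*y) = 2*y*(-4 + y))
l*(g(1)*4) + (a + 7) = -35*2*1*(-4 + 1)*4 + (0 + 7) = -35*2*1*(-3)*4 + 7 = -(-210)*4 + 7 = -35*(-24) + 7 = 840 + 7 = 847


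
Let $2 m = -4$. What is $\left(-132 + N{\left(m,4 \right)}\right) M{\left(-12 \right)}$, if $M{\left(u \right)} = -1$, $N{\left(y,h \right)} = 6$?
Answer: $126$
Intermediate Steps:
$m = -2$ ($m = \frac{1}{2} \left(-4\right) = -2$)
$\left(-132 + N{\left(m,4 \right)}\right) M{\left(-12 \right)} = \left(-132 + 6\right) \left(-1\right) = \left(-126\right) \left(-1\right) = 126$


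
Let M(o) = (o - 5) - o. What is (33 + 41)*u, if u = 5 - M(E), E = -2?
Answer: 740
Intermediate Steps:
M(o) = -5 (M(o) = (-5 + o) - o = -5)
u = 10 (u = 5 - 1*(-5) = 5 + 5 = 10)
(33 + 41)*u = (33 + 41)*10 = 74*10 = 740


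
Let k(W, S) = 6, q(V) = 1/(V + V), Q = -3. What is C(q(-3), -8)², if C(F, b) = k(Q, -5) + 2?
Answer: 64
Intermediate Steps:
q(V) = 1/(2*V)
C(F, b) = 8 (C(F, b) = 6 + 2 = 8)
C(q(-3), -8)² = 8² = 64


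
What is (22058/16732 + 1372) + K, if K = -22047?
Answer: -172956021/8366 ≈ -20674.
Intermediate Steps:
(22058/16732 + 1372) + K = (22058/16732 + 1372) - 22047 = (22058*(1/16732) + 1372) - 22047 = (11029/8366 + 1372) - 22047 = 11489181/8366 - 22047 = -172956021/8366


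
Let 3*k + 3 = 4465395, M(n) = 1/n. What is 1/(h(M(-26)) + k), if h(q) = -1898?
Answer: 1/1486566 ≈ 6.7269e-7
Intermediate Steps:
k = 1488464 (k = -1 + (⅓)*4465395 = -1 + 1488465 = 1488464)
1/(h(M(-26)) + k) = 1/(-1898 + 1488464) = 1/1486566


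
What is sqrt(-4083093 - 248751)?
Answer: 6*I*sqrt(120329) ≈ 2081.3*I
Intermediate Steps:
sqrt(-4083093 - 248751) = sqrt(-4331844) = 6*I*sqrt(120329)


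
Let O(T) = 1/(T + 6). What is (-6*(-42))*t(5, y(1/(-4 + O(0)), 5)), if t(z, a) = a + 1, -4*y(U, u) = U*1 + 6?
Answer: -2520/23 ≈ -109.57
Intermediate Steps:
O(T) = 1/(6 + T)
y(U, u) = -3/2 - U/4 (y(U, u) = -(U*1 + 6)/4 = -(U + 6)/4 = -(6 + U)/4 = -3/2 - U/4)
t(z, a) = 1 + a
(-6*(-42))*t(5, y(1/(-4 + O(0)), 5)) = (-6*(-42))*(1 + (-3/2 - 1/(4*(-4 + 1/(6 + 0))))) = 252*(1 + (-3/2 - 1/(4*(-4 + 1/6)))) = 252*(1 + (-3/2 - 1/(4*(-23/6)))) = 252*(1 + (-3/2 - 1/4*(-6/23))) = 252*(1 + (-3/2 + 3/46)) = 252*(1 - 33/23) = 252*(-10/23) = -2520/23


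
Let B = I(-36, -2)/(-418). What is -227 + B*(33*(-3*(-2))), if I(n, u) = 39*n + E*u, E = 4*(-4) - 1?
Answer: 8017/19 ≈ 421.95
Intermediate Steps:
E = -17 (E = -16 - 1 = -17)
I(n, u) = -17*u + 39*n (I(n, u) = 39*n - 17*u = -17*u + 39*n)
B = 685/209 (B = (-17*(-2) + 39*(-36))/(-418) = (34 - 1404)*(-1/418) = -1370*(-1/418) = 685/209 ≈ 3.2775)
-227 + B*(33*(-3*(-2))) = -227 + 685*(33*(-3*(-2)))/209 = -227 + 685*(33*6)/209 = -227 + (685/209)*198 = -227 + 12330/19 = 8017/19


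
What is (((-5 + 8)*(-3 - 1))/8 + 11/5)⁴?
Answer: 2401/10000 ≈ 0.24010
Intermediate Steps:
(((-5 + 8)*(-3 - 1))/8 + 11/5)⁴ = ((3*(-4))*(⅛) + 11*(⅕))⁴ = (-12*⅛ + 11/5)⁴ = (-3/2 + 11/5)⁴ = (7/10)⁴ = 2401/10000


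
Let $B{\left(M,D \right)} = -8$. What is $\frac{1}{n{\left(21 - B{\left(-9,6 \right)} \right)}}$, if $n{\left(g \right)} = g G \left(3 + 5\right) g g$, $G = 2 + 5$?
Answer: $\frac{1}{1365784} \approx 7.3218 \cdot 10^{-7}$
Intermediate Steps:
$G = 7$
$n{\left(g \right)} = 56 g^{3}$ ($n{\left(g \right)} = g 7 \left(3 + 5\right) g g = 7 g 8 g g = 56 g^{2} g = 56 g^{3}$)
$\frac{1}{n{\left(21 - B{\left(-9,6 \right)} \right)}} = \frac{1}{56 \left(21 - -8\right)^{3}} = \frac{1}{56 \left(21 + 8\right)^{3}} = \frac{1}{56 \cdot 29^{3}} = \frac{1}{56 \cdot 24389} = \frac{1}{1365784}$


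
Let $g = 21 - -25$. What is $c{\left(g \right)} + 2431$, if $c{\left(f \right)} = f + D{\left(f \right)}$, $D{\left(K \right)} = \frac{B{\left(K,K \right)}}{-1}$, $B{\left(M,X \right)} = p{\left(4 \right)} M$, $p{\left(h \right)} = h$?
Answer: $2293$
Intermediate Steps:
$g = 46$ ($g = 21 + 25 = 46$)
$B{\left(M,X \right)} = 4 M$
$D{\left(K \right)} = - 4 K$ ($D{\left(K \right)} = \frac{4 K}{-1} = 4 K \left(-1\right) = - 4 K$)
$c{\left(f \right)} = - 3 f$ ($c{\left(f \right)} = f - 4 f = - 3 f$)
$c{\left(g \right)} + 2431 = \left(-3\right) 46 + 2431 = -138 + 2431 = 2293$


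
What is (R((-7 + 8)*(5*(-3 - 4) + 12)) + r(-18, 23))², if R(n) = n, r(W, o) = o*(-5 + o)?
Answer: 152881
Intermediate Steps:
(R((-7 + 8)*(5*(-3 - 4) + 12)) + r(-18, 23))² = ((-7 + 8)*(5*(-3 - 4) + 12) + 23*(-5 + 23))² = (1*(5*(-7) + 12) + 23*18)² = (1*(-35 + 12) + 414)² = (1*(-23) + 414)² = (-23 + 414)² = 391² = 152881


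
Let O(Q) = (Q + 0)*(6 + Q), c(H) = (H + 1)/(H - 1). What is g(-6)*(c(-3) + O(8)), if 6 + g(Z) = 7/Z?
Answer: -3225/4 ≈ -806.25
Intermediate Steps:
c(H) = (1 + H)/(-1 + H)
g(Z) = -6 + 7/Z
O(Q) = Q*(6 + Q)
g(-6)*(c(-3) + O(8)) = (-6 + 7/(-6))*((1 - 3)/(-1 - 3) + 8*(6 + 8)) = (-6 + 7*(-⅙))*(-2/(-4) + 8*14) = (-6 - 7/6)*(-¼*(-2) + 112) = -43*(½ + 112)/6 = -43/6*225/2 = -3225/4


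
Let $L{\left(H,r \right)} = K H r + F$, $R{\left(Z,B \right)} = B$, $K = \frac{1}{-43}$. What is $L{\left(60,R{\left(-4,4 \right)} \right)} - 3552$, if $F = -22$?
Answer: $- \frac{153922}{43} \approx -3579.6$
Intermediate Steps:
$K = - \frac{1}{43} \approx -0.023256$
$L{\left(H,r \right)} = -22 - \frac{H r}{43}$ ($L{\left(H,r \right)} = - \frac{H}{43} r - 22 = - \frac{H r}{43} - 22 = -22 - \frac{H r}{43}$)
$L{\left(60,R{\left(-4,4 \right)} \right)} - 3552 = \left(-22 - \frac{60}{43} \cdot 4\right) - 3552 = \left(-22 - \frac{240}{43}\right) - 3552 = - \frac{1186}{43} - 3552 = - \frac{153922}{43}$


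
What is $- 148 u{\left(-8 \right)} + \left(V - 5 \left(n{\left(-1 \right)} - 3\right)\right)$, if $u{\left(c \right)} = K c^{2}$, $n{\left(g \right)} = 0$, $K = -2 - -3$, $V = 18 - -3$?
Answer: $-9436$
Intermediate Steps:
$V = 21$ ($V = 18 + 3 = 21$)
$K = 1$ ($K = -2 + 3 = 1$)
$u{\left(c \right)} = c^{2}$ ($u{\left(c \right)} = 1 c^{2} = c^{2}$)
$- 148 u{\left(-8 \right)} + \left(V - 5 \left(n{\left(-1 \right)} - 3\right)\right) = - 148 \left(-8\right)^{2} + \left(21 - 5 \left(0 - 3\right)\right) = \left(-148\right) 64 + \left(21 - 5 \left(-3\right)\right) = -9472 + \left(21 - -15\right) = -9472 + \left(21 + 15\right) = -9472 + 36 = -9436$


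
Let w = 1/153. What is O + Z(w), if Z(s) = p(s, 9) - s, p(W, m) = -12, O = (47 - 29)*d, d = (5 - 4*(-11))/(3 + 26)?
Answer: 81673/4437 ≈ 18.407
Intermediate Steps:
d = 49/29 (d = (5 + 44)/29 = 49*(1/29) = 49/29 ≈ 1.6897)
w = 1/153 ≈ 0.0065359
O = 882/29 (O = (47 - 29)*(49/29) = 18*(49/29) = 882/29 ≈ 30.414)
Z(s) = -12 - s
O + Z(w) = 882/29 + (-12 - 1*1/153) = 882/29 + (-12 - 1/153) = 882/29 - 1837/153 = 81673/4437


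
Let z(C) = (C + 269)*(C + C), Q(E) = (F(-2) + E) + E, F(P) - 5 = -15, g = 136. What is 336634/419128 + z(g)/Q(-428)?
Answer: -11469903859/90741212 ≈ -126.40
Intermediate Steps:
F(P) = -10 (F(P) = 5 - 15 = -10)
Q(E) = -10 + 2*E (Q(E) = (-10 + E) + E = -10 + 2*E)
z(C) = 2*C*(269 + C) (z(C) = (269 + C)*(2*C) = 2*C*(269 + C))
336634/419128 + z(g)/Q(-428) = 336634/419128 + (2*136*(269 + 136))/(-10 + 2*(-428)) = 336634*(1/419128) + (2*136*405)/(-10 - 856) = 168317/209564 + 110160/(-866) = 168317/209564 + 110160*(-1/866) = 168317/209564 - 55080/433 = -11469903859/90741212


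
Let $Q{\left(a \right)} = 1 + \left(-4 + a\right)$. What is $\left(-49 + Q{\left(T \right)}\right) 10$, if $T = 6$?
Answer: $-460$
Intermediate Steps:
$Q{\left(a \right)} = -3 + a$
$\left(-49 + Q{\left(T \right)}\right) 10 = \left(-49 + \left(-3 + 6\right)\right) 10 = \left(-49 + 3\right) 10 = \left(-46\right) 10 = -460$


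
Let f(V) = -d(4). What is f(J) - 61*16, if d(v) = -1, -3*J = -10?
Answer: -975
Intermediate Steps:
J = 10/3 (J = -⅓*(-10) = 10/3 ≈ 3.3333)
f(V) = 1 (f(V) = -1*(-1) = 1)
f(J) - 61*16 = 1 - 61*16 = 1 - 976 = -975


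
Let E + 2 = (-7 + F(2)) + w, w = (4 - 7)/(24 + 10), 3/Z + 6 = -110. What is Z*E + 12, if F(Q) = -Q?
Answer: 1671/136 ≈ 12.287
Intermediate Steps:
Z = -3/116 (Z = 3/(-6 - 110) = 3/(-116) = 3*(-1/116) = -3/116 ≈ -0.025862)
w = -3/34 ≈ -0.088235
E = -377/34 (E = -2 + ((-7 - 1*2) - 3/34) = -2 + ((-7 - 2) - 3/34) = -2 + (-9 - 3/34) = -2 - 309/34 = -377/34 ≈ -11.088)
Z*E + 12 = -3/116*(-377/34) + 12 = 39/136 + 12 = 1671/136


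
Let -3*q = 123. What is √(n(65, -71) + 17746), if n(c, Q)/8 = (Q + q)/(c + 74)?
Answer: √342745922/139 ≈ 133.19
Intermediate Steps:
q = -41 (q = -⅓*123 = -41)
n(c, Q) = 8*(-41 + Q)/(74 + c) (n(c, Q) = 8*((Q - 41)/(c + 74)) = 8*((-41 + Q)/(74 + c)) = 8*(-41 + Q)/(74 + c))
√(n(65, -71) + 17746) = √(8*(-41 - 71)/(74 + 65) + 17746) = √(8*(-112)/139 + 17746) = √(8*(1/139)*(-112) + 17746) = √(-896/139 + 17746) = √(2465798/139) = √342745922/139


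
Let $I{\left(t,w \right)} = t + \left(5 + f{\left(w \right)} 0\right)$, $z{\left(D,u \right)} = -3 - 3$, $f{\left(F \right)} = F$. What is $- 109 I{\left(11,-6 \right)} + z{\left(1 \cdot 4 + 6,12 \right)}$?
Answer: $-1750$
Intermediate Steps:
$z{\left(D,u \right)} = -6$ ($z{\left(D,u \right)} = -3 - 3 = -6$)
$I{\left(t,w \right)} = 5 + t$ ($I{\left(t,w \right)} = t + \left(5 + w 0\right) = t + \left(5 + 0\right) = t + 5 = 5 + t$)
$- 109 I{\left(11,-6 \right)} + z{\left(1 \cdot 4 + 6,12 \right)} = - 109 \left(5 + 11\right) - 6 = \left(-109\right) 16 - 6 = -1744 - 6 = -1750$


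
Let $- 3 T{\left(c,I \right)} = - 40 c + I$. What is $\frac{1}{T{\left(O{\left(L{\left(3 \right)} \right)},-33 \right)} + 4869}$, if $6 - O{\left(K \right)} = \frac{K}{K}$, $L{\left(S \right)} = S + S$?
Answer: $\frac{3}{14840} \approx 0.00020216$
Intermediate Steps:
$L{\left(S \right)} = 2 S$
$O{\left(K \right)} = 5$ ($O{\left(K \right)} = 6 - \frac{K}{K} = 6 - 1 = 5$)
$T{\left(c,I \right)} = - \frac{I}{3} + \frac{40 c}{3}$ ($T{\left(c,I \right)} = - \frac{- 40 c + I}{3} = - \frac{I - 40 c}{3} = - \frac{I}{3} + \frac{40 c}{3}$)
$\frac{1}{T{\left(O{\left(L{\left(3 \right)} \right)},-33 \right)} + 4869} = \frac{1}{\left(\left(- \frac{1}{3}\right) \left(-33\right) + \frac{40}{3} \cdot 5\right) + 4869} = \frac{1}{\left(11 + \frac{200}{3}\right) + 4869} = \frac{1}{\frac{233}{3} + 4869} = \frac{1}{\frac{14840}{3}} = \frac{3}{14840}$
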